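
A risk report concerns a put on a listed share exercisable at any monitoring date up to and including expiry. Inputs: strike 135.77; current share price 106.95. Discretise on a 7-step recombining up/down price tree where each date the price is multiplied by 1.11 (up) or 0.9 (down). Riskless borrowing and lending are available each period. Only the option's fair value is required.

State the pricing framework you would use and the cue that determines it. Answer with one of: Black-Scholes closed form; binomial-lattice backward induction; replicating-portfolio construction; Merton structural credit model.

Key observation: the defining feature is the embedded early-exercise option across 7 discrete dates on the spot-106.95 tree; pricing the strike-135.77 put means working backward with an exercise test at every node.

framework: binomial-lattice backward induction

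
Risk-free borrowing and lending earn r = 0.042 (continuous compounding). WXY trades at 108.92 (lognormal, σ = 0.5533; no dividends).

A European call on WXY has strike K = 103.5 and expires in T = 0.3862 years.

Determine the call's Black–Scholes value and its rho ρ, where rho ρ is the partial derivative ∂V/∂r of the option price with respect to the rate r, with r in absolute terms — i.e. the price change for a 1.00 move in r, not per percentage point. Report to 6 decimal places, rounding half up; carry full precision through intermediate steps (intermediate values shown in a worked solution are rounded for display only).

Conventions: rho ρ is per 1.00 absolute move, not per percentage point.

σ√T = 0.5533·√0.3862 = 0.343848
d₁ = (ln(S/K) + (r+σ²/2)T) / (σ√T) = (ln(108.92/103.5) + (0.042+0.5533²/2)·0.3862) / 0.343848 = (0.051042 + 0.075336) / 0.343848 = 0.367541
d₂ = d₁ − σ√T = 0.367541 − 0.343848 = 0.023693
e^{−rT} = 0.983910
N(d₁) = 0.643392,  N(d₂) = 0.509451
Call price V = S·N(d₁) − K·e^{−rT}·N(d₂) = 70.078275 − 51.879814 = 18.198461
ρ = K·T·e^{−rT}·N(d₂) = 20.035984

price = 18.198461
ρ = 20.035984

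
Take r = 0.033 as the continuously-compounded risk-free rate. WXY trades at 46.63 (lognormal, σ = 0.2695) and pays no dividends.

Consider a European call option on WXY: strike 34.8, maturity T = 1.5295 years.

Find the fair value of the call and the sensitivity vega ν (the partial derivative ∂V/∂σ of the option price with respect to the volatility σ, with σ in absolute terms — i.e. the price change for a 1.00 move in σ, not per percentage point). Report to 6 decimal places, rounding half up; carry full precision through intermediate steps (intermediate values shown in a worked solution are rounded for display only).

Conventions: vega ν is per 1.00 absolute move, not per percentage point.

price = 14.564772
ν = 11.251479

σ√T = 0.2695·√1.5295 = 0.333299
d₁ = (ln(S/K) + (r+σ²/2)T) / (σ√T) = (ln(46.63/34.8) + (0.033+0.2695²/2)·1.5295) / 0.333299 = (0.292627 + 0.106017) / 0.333299 = 1.196057
d₂ = d₁ − σ√T = 1.196057 − 0.333299 = 0.862759
e^{−rT} = 0.950779
N(d₁) = 0.884163,  N(d₂) = 0.805865
Call price V = S·N(d₁) − K·e^{−rT}·N(d₂) = 41.228515 − 26.663743 = 14.564772
φ(d₁) = (1/√(2π))·e^{−d₁²/2} = 0.195105
ν = S·φ(d₁)·√T = 11.251479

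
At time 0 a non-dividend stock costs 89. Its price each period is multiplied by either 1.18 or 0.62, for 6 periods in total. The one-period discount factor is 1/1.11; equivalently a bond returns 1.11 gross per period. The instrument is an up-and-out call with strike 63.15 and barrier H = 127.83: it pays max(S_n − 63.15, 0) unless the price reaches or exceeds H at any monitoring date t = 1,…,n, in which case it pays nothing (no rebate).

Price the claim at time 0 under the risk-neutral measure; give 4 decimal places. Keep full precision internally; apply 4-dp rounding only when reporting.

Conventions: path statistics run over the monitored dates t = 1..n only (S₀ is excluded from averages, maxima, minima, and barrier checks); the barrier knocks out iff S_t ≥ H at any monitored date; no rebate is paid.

With p* = (R−d)/(u−d) = 0.8750, sum probability × payoff across the paths and divide by R^6.
Enumerate all 2^6 = 64 price paths (U = up ×1.18, D = down ×0.62); each path with k up-moves has probability p*^k·(1−p*)^(6−k).
DDDDDD: M=55.1800, payoff=0.0000, prob=0.000004
UDDDDD: M=105.0200, payoff=0.0000, prob=0.000027
DUDDDD: M=65.1124, payoff=0.0000, prob=0.000027
UUDDDD: M=123.9236, payoff=0.0000, prob=0.000187
DDUDDD: M=55.1800, payoff=0.0000, prob=0.000027
UDUDDD: M=105.0200, payoff=0.0000, prob=0.000187
DUUDDD: M=76.8326, payoff=0.0000, prob=0.000187
UUUDDD: M=146.2298, payoff=0.0000, prob=0.001308
DDDUDD: M=55.1800, payoff=0.0000, prob=0.000027
UDDUDD: M=105.0200, payoff=0.0000, prob=0.000187
DUDUDD: M=65.1124, payoff=0.0000, prob=0.000187
UUDUDD: M=123.9236, payoff=0.0000, prob=0.001308
DDUUDD: M=55.1800, payoff=0.0000, prob=0.000187
UDUUDD: M=105.0200, payoff=0.0000, prob=0.001308
DUUUDD: M=90.6625, payoff=0.0000, prob=0.001308
UUUUDD: M=172.5512, payoff=0.0000, prob=0.009159
DDDDUD: M=55.1800, payoff=0.0000, prob=0.000027
UDDDUD: M=105.0200, payoff=0.0000, prob=0.000187
DUDDUD: M=65.1124, payoff=0.0000, prob=0.000187
UUDDUD: M=123.9236, payoff=0.0000, prob=0.001308
DDUDUD: M=55.1800, payoff=0.0000, prob=0.000187
UDUDUD: M=105.0200, payoff=0.0000, prob=0.001308
DUUDUD: M=76.8326, payoff=0.0000, prob=0.001308
UUUDUD: M=146.2298, payoff=0.0000, prob=0.009159
DDDUUD: M=55.1800, payoff=0.0000, prob=0.000187
UDDUUD: M=105.0200, payoff=0.0000, prob=0.001308
DUDUUD: M=65.1124, payoff=0.0000, prob=0.001308
UUDUUD: M=123.9236, payoff=3.1787, prob=0.009159
DDUUUD: M=56.2108, payoff=0.0000, prob=0.001308
UDUUUD: M=106.9818, payoff=3.1787, prob=0.009159
DUUUUD: M=106.9818, payoff=3.1787, prob=0.009159
UUUUUD: M=203.6104, payoff=0.0000, prob=0.064114
DDDDDU: M=55.1800, payoff=0.0000, prob=0.000027
UDDDDU: M=105.0200, payoff=0.0000, prob=0.000187
DUDDDU: M=65.1124, payoff=0.0000, prob=0.000187
UUDDDU: M=123.9236, payoff=0.0000, prob=0.001308
DDUDDU: M=55.1800, payoff=0.0000, prob=0.000187
UDUDDU: M=105.0200, payoff=0.0000, prob=0.001308
DUUDDU: M=76.8326, payoff=0.0000, prob=0.001308
UUUDDU: M=146.2298, payoff=0.0000, prob=0.009159
DDDUDU: M=55.1800, payoff=0.0000, prob=0.000187
UDDUDU: M=105.0200, payoff=0.0000, prob=0.001308
DUDUDU: M=65.1124, payoff=0.0000, prob=0.001308
UUDUDU: M=123.9236, payoff=3.1787, prob=0.009159
DDUUDU: M=55.1800, payoff=0.0000, prob=0.001308
UDUUDU: M=105.0200, payoff=3.1787, prob=0.009159
DUUUDU: M=90.6625, payoff=3.1787, prob=0.009159
UUUUDU: M=172.5512, payoff=0.0000, prob=0.064114
DDDDUU: M=55.1800, payoff=0.0000, prob=0.000187
UDDDUU: M=105.0200, payoff=0.0000, prob=0.001308
DUDDUU: M=65.1124, payoff=0.0000, prob=0.001308
UUDDUU: M=123.9236, payoff=3.1787, prob=0.009159
DDUDUU: M=55.1800, payoff=0.0000, prob=0.001308
UDUDUU: M=105.0200, payoff=3.1787, prob=0.009159
DUUDUU: M=76.8326, payoff=3.1787, prob=0.009159
UUUDUU: M=146.2298, payoff=0.0000, prob=0.064114
DDDUUU: M=55.1800, payoff=0.0000, prob=0.001308
UDDUUU: M=105.0200, payoff=3.1787, prob=0.009159
DUDUUU: M=66.3287, payoff=3.1787, prob=0.009159
UUDUUU: M=126.2385, payoff=63.0885, prob=0.064114
DDUUUU: M=66.3287, payoff=3.1787, prob=0.009159
UDUUUU: M=126.2385, payoff=63.0885, prob=0.064114
DUUUUU: M=126.2385, payoff=63.0885, prob=0.064114
UUUUUU: M=240.2603, payoff=0.0000, prob=0.448795
Price = Σ prob·payoff / R^6 = 12.483857 / 1.870415 = 6.6744

price = 6.6744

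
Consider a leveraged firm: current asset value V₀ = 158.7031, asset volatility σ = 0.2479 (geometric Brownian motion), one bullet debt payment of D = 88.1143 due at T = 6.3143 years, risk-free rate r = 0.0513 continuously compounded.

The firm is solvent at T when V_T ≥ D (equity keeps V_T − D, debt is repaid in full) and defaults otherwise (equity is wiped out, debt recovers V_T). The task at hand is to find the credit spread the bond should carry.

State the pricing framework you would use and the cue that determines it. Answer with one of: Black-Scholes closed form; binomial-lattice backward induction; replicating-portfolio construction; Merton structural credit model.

framework: Merton structural credit model

Key observation: the asked-for credit quantity lives on the firm's capital structure — asset value, asset volatility, debt face 88.1143 — which is the structural model's domain.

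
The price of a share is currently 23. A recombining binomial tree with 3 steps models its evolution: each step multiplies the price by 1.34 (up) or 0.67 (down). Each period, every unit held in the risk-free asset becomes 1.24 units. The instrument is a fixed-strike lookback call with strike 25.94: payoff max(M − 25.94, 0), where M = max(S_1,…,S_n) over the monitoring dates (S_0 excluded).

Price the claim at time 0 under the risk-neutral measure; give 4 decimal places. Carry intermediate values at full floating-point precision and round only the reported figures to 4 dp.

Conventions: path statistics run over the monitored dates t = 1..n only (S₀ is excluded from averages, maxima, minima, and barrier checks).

Risk-neutral up-probability p* = (R−d)/(u−d) = (1.24−0.67)/(1.34−0.67) = 0.8507; the claim prices as the p*-weighted sum of path payoffs discounted by R^3.
Enumerate all 2^3 = 8 price paths (U = up ×1.34, D = down ×0.67); each path with k up-moves has probability p*^k·(1−p*)^(3−k).
DDD: M=15.4100, payoff=0.0000, prob=0.003325
UDD: M=30.8200, payoff=4.8800, prob=0.018952
DUD: M=20.6494, payoff=0.0000, prob=0.018952
UUD: M=41.2988, payoff=15.3588, prob=0.108025
DDU: M=15.4100, payoff=0.0000, prob=0.018952
UDU: M=30.8200, payoff=4.8800, prob=0.108025
DUU: M=27.6702, payoff=1.7302, prob=0.108025
UUU: M=55.3404, payoff=29.4004, prob=0.615744
Price = Σ prob·payoff / R^3 = 20.568805 / 1.906624 = 10.7881

price = 10.7881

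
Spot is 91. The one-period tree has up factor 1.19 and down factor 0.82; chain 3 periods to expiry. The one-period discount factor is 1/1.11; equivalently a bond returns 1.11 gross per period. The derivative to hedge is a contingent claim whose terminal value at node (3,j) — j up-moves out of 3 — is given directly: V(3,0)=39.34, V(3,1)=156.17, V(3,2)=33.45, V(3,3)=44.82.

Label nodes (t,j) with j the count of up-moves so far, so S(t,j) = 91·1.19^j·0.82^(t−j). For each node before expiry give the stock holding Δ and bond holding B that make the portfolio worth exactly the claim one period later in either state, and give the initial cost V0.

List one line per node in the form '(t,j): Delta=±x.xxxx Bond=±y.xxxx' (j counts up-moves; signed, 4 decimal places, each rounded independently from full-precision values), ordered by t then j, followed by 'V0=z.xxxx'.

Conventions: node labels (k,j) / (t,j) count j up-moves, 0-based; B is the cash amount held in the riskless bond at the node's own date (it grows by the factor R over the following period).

Risk-neutral probability p* = (R−d)/(u−d) = (1.11−0.82)/(1.19−0.82) = 0.7838.
Terminal payoffs: V(3,0)=39.3400, V(3,1)=156.1700, V(3,2)=33.4500, V(3,3)=44.8200
Node (2,0) S=61.1884: V=(p*·156.1700+(1−p*)·39.3400)/1.11=117.9364; Δ=(156.1700−39.3400)/(72.8142−50.1745)=5.1604; B=V−Δ·S=-197.8203
Node (2,1) S=88.7978: V=(p*·33.4500+(1−p*)·156.1700)/1.11=54.0397; Δ=(33.4500−156.1700)/(105.6694−72.8142)=-3.7352; B=V−Δ·S=385.7154
Node (2,2) S=128.8651: V=(p*·44.8200+(1−p*)·33.4500)/1.11=38.1636; Δ=(44.8200−33.4500)/(153.3495−105.6694)=0.2385; B=V−Δ·S=7.4339
Node (1,0) S=74.6200: V=(p*·54.0397+(1−p*)·117.9364)/1.11=61.1308; Δ=(54.0397−117.9364)/(88.7978−61.1884)=-2.3143; B=V−Δ·S=233.8248
Node (1,1) S=108.2900: V=(p*·38.1636+(1−p*)·54.0397)/1.11=37.4741; Δ=(38.1636−54.0397)/(128.8651−88.7978)=-0.3962; B=V−Δ·S=80.3824
Node (0,0) S=91.0000: V=(p*·37.4741+(1−p*)·61.1308)/1.11=38.3685; Δ=(37.4741−61.1308)/(108.2900−74.6200)=-0.7026; B=V−Δ·S=102.3055
As a check, the time-0 holding Δ(0,0)·S0 + B(0,0) comes to 38.3685 — exactly V0.

(0,0): Delta=-0.7026 Bond=102.3055
(1,0): Delta=-2.3143 Bond=233.8248
(1,1): Delta=-0.3962 Bond=80.3824
(2,0): Delta=5.1604 Bond=-197.8203
(2,1): Delta=-3.7352 Bond=385.7154
(2,2): Delta=0.2385 Bond=7.4339
V0=38.3685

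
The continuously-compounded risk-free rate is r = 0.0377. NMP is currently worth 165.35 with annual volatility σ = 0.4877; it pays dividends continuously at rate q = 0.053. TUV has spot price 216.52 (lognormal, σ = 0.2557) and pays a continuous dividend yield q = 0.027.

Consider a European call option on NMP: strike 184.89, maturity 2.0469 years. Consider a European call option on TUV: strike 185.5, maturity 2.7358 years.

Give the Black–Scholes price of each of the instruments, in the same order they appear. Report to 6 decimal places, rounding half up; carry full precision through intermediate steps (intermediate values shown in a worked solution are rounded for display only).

price(NMP call K=184.89) = 33.053771
price(TUV call K=185.5) = 50.561107

[NMP call K=184.89]
σ√T = 0.4877·√2.0469 = 0.697752
d₁ = (ln(S/K) + (r−q+σ²/2)T) / (σ√T) = (ln(165.35/184.89) + (0.0377−0.053+0.4877²/2)·2.0469) / 0.697752 = (-0.111697 + 0.212111) / 0.697752 = 0.143912
d₂ = d₁ − σ√T = 0.143912 − 0.697752 = -0.553840
e^{−rT} = 0.925734
e^{−qT} = 0.897192
N(d₁) = 0.557215,  N(d₂) = 0.289844
price = S·e^{−qT}·N(d₁) − K·e^{−rT}·N(d₂) = 82.663198 − 49.609426 = 33.053771
[TUV call K=185.5]
σ√T = 0.2557·√2.7358 = 0.422934
d₁ = (ln(S/K) + (r−q+σ²/2)T) / (σ√T) = (ln(216.52/185.5) + (0.0377−0.027+0.2557²/2)·2.7358) / 0.422934 = (0.154628 + 0.118710) / 0.422934 = 0.646289
d₂ = d₁ − σ√T = 0.646289 − 0.422934 = 0.223355
e^{−rT} = 0.902001
e^{−qT} = 0.928796
N(d₁) = 0.740954,  N(d₂) = 0.588370
price = S·e^{−qT}·N(d₁) − K·e^{−rT}·N(d₂) = 149.007922 − 98.446815 = 50.561107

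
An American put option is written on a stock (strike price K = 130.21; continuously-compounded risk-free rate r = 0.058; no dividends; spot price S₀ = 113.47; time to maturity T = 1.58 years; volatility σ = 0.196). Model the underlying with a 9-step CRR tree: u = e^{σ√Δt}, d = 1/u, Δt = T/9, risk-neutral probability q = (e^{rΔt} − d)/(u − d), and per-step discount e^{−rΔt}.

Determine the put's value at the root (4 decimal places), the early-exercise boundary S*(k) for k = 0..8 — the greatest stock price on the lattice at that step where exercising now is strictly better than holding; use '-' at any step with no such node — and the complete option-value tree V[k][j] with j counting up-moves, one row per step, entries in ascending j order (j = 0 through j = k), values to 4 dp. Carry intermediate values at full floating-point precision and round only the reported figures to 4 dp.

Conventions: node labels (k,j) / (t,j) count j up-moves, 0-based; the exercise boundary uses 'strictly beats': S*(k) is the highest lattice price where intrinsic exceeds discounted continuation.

params: Δt=0.17556 u=1.08559 d=0.92116 q=0.54172 e^(-rΔt)=0.98987
t_9 payoffs: 76.0234 66.3509 54.9518 41.5179 25.6861 7.0282 0.0000 0.0000 0.0000 0.0000
t_8: node(8,0) S=58.8244 payoff=71.3856 vs cont=70.0665 → 71.3856 [stop]  node(8,1) S=69.3248 payoff=60.8852 vs cont=59.5661 → 60.8852 [stop]  node(8,2) S=81.6995 payoff=48.5105 vs cont=47.1914 → 48.5105 [stop]  node(8,3) S=96.2831 payoff=33.9269 vs cont=32.6078 → 33.9269 [stop]  node(8,4) S=113.4700 payoff=16.7400 vs cont=15.4209 → 16.7400 [stop]  node(8,5) S=133.7248 payoff=0.0000 vs cont=3.1882 → 3.1882 [wait]  node(8,6) S=157.5951 payoff=0.0000 vs cont=0.0000 → 0.0000 [wait]  node(8,7) S=185.7264 payoff=0.0000 vs cont=0.0000 → 0.0000 [wait]  node(8,8) S=218.8793 payoff=0.0000 vs cont=0.0000 → 0.0000 [wait]  ⇒ S*(8)=113.4700
t_7: node(7,0) S=63.8591 payoff=66.3509 vs cont=65.0318 → 66.3509 [stop]  node(7,1) S=75.2582 payoff=54.9518 vs cont=53.6327 → 54.9518 [stop]  node(7,2) S=88.6921 payoff=41.5179 vs cont=40.1988 → 41.5179 [stop]  node(7,3) S=104.5239 payoff=25.6861 vs cont=24.3670 → 25.6861 [stop]  node(7,4) S=123.1818 payoff=7.0282 vs cont=9.3035 → 9.3035 [wait]  node(7,5) S=145.1702 payoff=0.0000 vs cont=1.4463 → 1.4463 [wait]  node(7,6) S=171.0836 payoff=0.0000 vs cont=0.0000 → 0.0000 [wait]  node(7,7) S=201.6226 payoff=0.0000 vs cont=0.0000 → 0.0000 [wait]  ⇒ S*(7)=104.5239
t_6: node(6,0) S=69.3248 payoff=60.8852 vs cont=59.5661 → 60.8852 [stop]  node(6,1) S=81.6995 payoff=48.5105 vs cont=47.1914 → 48.5105 [stop]  node(6,2) S=96.2831 payoff=33.9269 vs cont=32.6078 → 33.9269 [stop]  node(6,3) S=113.4700 payoff=16.7400 vs cont=16.6410 → 16.7400 [stop]  node(6,4) S=133.7248 payoff=0.0000 vs cont=4.9960 → 4.9960 [wait]  node(6,5) S=157.5951 payoff=0.0000 vs cont=0.6561 → 0.6561 [wait]  node(6,6) S=185.7264 payoff=0.0000 vs cont=0.0000 → 0.0000 [wait]  ⇒ S*(6)=113.4700
t_5: node(5,0) S=75.2582 payoff=54.9518 vs cont=53.6327 → 54.9518 [stop]  node(5,1) S=88.6921 payoff=41.5179 vs cont=40.1988 → 41.5179 [stop]  node(5,2) S=104.5239 payoff=25.6861 vs cont=24.3670 → 25.6861 [stop]  node(5,3) S=123.1818 payoff=7.0282 vs cont=10.2729 → 10.2729 [wait]  node(5,4) S=145.1702 payoff=0.0000 vs cont=2.6182 → 2.6182 [wait]  node(5,5) S=171.0836 payoff=0.0000 vs cont=0.2976 → 0.2976 [wait]  ⇒ S*(5)=104.5239
t_4: node(4,0) S=81.6995 payoff=48.5105 vs cont=47.1914 → 48.5105 [stop]  node(4,1) S=96.2831 payoff=33.9269 vs cont=32.6078 → 33.9269 [stop]  node(4,2) S=113.4700 payoff=16.7400 vs cont=17.1608 → 17.1608 [wait]  node(4,3) S=133.7248 payoff=0.0000 vs cont=6.0641 → 6.0641 [wait]  node(4,4) S=157.5951 payoff=0.0000 vs cont=1.3473 → 1.3473 [wait]  ⇒ S*(4)=96.2831
t_3: node(3,0) S=88.6921 payoff=41.5179 vs cont=40.1988 → 41.5179 [stop]  node(3,1) S=104.5239 payoff=25.6861 vs cont=24.5926 → 25.6861 [stop]  node(3,2) S=123.1818 payoff=7.0282 vs cont=11.0365 → 11.0365 [wait]  node(3,3) S=145.1702 payoff=0.0000 vs cont=3.4734 → 3.4734 [wait]  ⇒ S*(3)=104.5239
t_2: node(2,0) S=96.2831 payoff=33.9269 vs cont=32.6078 → 33.9269 [stop]  node(2,1) S=113.4700 payoff=16.7400 vs cont=17.5703 → 17.5703 [wait]  node(2,2) S=133.7248 payoff=0.0000 vs cont=6.8691 → 6.8691 [wait]  ⇒ S*(2)=96.2831
t_1: node(1,0) S=104.5239 payoff=25.6861 vs cont=24.8122 → 25.6861 [stop]  node(1,1) S=123.1818 payoff=7.0282 vs cont=11.6540 → 11.6540 [wait]  ⇒ S*(1)=104.5239
t_0: node(0,0) S=113.4700 payoff=16.7400 vs cont=17.9014 → 17.9014 [wait]  ⇒ S*(0)=-

price = 17.9014
boundary = - 104.5239 96.2831 104.5239 96.2831 104.5239 113.4700 104.5239 113.4700
tree:
17.9014
25.6861 11.6540
33.9269 17.5703 6.8691
41.5179 25.6861 11.0365 3.4734
48.5105 33.9269 17.1608 6.0641 1.3473
54.9518 41.5179 25.6861 10.2729 2.6182 0.2976
60.8852 48.5105 33.9269 16.7400 4.9960 0.6561 0.0000
66.3509 54.9518 41.5179 25.6861 9.3035 1.4463 0.0000 0.0000
71.3856 60.8852 48.5105 33.9269 16.7400 3.1882 0.0000 0.0000 0.0000
76.0234 66.3509 54.9518 41.5179 25.6861 7.0282 0.0000 0.0000 0.0000 0.0000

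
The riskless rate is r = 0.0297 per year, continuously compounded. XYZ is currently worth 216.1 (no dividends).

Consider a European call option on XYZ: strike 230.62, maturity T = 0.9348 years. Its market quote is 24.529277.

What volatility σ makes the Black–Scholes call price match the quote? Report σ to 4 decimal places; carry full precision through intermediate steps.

sigma = 0.3364

At σ = 0.3364 the Black–Scholes value reproduces the quote:
σ√T = 0.3364·√0.9348 = 0.325249
d₁ = (ln(S/K) + (r+σ²/2)T) / (σ√T) = (ln(216.1/230.62) + (0.0297+0.3364²/2)·0.9348) / 0.325249 = (-0.065030 + 0.080657) / 0.325249 = 0.048046
d₂ = d₁ − σ√T = 0.048046 − 0.325249 = -0.277203
e^{−rT} = 0.972618
N(d₁) = 0.519160,  N(d₂) = 0.390812
V = S·N(d₁) − K·e^{−rT}·N(d₂) = 112.190495 − 87.661218 = 24.529277 (the quoted price), and the Black–Scholes price is strictly increasing in σ, so σ is unique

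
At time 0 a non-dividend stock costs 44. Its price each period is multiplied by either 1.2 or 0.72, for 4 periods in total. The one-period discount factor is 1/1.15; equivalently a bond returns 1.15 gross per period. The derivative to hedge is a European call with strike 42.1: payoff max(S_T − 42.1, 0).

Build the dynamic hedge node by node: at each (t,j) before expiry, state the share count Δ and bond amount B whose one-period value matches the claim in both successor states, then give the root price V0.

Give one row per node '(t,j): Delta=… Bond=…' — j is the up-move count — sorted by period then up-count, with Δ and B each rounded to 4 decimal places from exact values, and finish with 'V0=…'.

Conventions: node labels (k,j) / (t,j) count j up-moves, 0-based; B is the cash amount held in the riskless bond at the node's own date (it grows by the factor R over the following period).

(0,0): Delta=0.9155 Bond=-20.0243
(1,0): Delta=0.5045 Bond=-10.0070
(1,1): Delta=0.9442 Bond=-24.5420
(2,0): Delta=0.0000 Bond=0.0000
(2,1): Delta=0.5397 Bond=-12.8462
(2,2): Delta=0.9724 Bond=-30.0114
(3,0): Delta=0.0000 Bond=0.0000
(3,1): Delta=0.0000 Bond=0.0000
(3,2): Delta=0.5774 Bond=-16.4909
(3,3): Delta=1.0000 Bond=-36.6087
V0=20.2595

No-arbitrage ⇒ martingale measure with p* = (R−d)/(u−d) = 0.8958.
Expiry values: V(4,0)=0.0000, V(4,1)=0.0000, V(4,2)=0.0000, V(4,3)=12.6430, V(4,4)=49.1384
Node (3,0) S=16.4229: V=(p*·0.0000+(1−p*)·0.0000)/1.15=0.0000; Δ=(0.0000−0.0000)/(19.7075−11.8245)=0.0000; B=V−Δ·S=0.0000
Node (3,1) S=27.3715: V=(p*·0.0000+(1−p*)·0.0000)/1.15=0.0000; Δ=(0.0000−0.0000)/(32.8458−19.7075)=0.0000; B=V−Δ·S=0.0000
Node (3,2) S=45.6192: V=(p*·12.6430+(1−p*)·0.0000)/1.15=9.8487; Δ=(12.6430−0.0000)/(54.7430−32.8458)=0.5774; B=V−Δ·S=-16.4909
Node (3,3) S=76.0320: V=(p*·49.1384+(1−p*)·12.6430)/1.15=39.4233; Δ=(49.1384−12.6430)/(91.2384−54.7430)=1.0000; B=V−Δ·S=-36.6087
Node (2,0) S=22.8096: V=(p*·0.0000+(1−p*)·0.0000)/1.15=0.0000; Δ=(0.0000−0.0000)/(27.3715−16.4229)=0.0000; B=V−Δ·S=0.0000
Node (2,1) S=38.0160: V=(p*·9.8487+(1−p*)·0.0000)/1.15=7.6720; Δ=(9.8487−0.0000)/(45.6192−27.3715)=0.5397; B=V−Δ·S=-12.8462
Node (2,2) S=63.3600: V=(p*·39.4233+(1−p*)·9.8487)/1.15=31.6023; Δ=(39.4233−9.8487)/(76.0320−45.6192)=0.9724; B=V−Δ·S=-30.0114
Node (1,0) S=31.6800: V=(p*·7.6720+(1−p*)·0.0000)/1.15=5.9764; Δ=(7.6720−0.0000)/(38.0160−22.8096)=0.5045; B=V−Δ·S=-10.0070
Node (1,1) S=52.8000: V=(p*·31.6023+(1−p*)·7.6720)/1.15=25.3126; Δ=(31.6023−7.6720)/(63.3600−38.0160)=0.9442; B=V−Δ·S=-24.5420
Node (0,0) S=44.0000: V=(p*·25.3126+(1−p*)·5.9764)/1.15=20.2595; Δ=(25.3126−5.9764)/(52.8000−31.6800)=0.9155; B=V−Δ·S=-20.0243
Check: Δ(0,0)·S0 + B(0,0) = 20.2595 = V0.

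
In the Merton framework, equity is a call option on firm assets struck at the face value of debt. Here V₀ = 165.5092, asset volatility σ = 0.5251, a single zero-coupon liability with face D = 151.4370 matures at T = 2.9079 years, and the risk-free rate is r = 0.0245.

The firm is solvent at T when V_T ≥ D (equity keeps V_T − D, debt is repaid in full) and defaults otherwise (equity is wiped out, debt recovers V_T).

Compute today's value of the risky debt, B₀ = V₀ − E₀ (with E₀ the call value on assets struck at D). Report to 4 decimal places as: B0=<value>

Apply the equity-as-call identities (strike 151.4370, horizon 2.9079 years):
d₁ = [ln(V₀/D) + (r + σ²/2)T] / (σ√T)
   = [ln(165.5092/151.4370) + (0.0245 + 0.5·0.5251²)·2.9079] / (0.5251·√2.9079)
   = [0.088857 + 0.472141] / 0.895430 = 0.626513
d₂ = d₁ − σ√T = 0.626513 − 0.895430 = -0.268918
N(d₁) = 0.734511,  N(d₂) = 0.393997,  e^(−rT) = 0.931235
E₀ = V₀·N(d₁) − D·e^(−rT)·N(d₂)
   = 165.5092·0.734511 − 151.4370·0.931235·0.393997 = 66.005516
B₀ = V₀ − E₀ = 165.5092 − 66.005516 = 99.503684

B0=99.5037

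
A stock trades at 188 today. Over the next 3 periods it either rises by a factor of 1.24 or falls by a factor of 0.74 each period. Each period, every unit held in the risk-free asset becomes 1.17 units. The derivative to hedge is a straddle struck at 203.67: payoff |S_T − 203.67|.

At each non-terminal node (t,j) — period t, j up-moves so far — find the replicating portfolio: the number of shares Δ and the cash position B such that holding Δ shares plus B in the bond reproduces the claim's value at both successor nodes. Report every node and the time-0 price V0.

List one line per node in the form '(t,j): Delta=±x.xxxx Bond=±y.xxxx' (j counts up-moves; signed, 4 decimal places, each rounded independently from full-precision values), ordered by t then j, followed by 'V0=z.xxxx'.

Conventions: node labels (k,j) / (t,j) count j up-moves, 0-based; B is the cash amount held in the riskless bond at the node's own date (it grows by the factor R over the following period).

(0,0): Delta=0.6998 Bond=-65.4953
(1,0): Delta=-0.7836 Bond=129.7397
(1,1): Delta=0.8439 Bond=-110.2244
(2,0): Delta=-1.0000 Bond=174.0769
(2,1): Delta=-0.7625 Bond=148.1683
(2,2): Delta=1.0000 Bond=-174.0769
V0=66.0713

Since d<R<u, set p* = (R−d)/(u−d) = 0.8600; price each node as the discounted p*-expectation of its children.
Payoffs at expiry: V(3,0)=127.4879, V(3,1)=76.0135, V(3,2)=10.2409, V(3,3)=154.7753
  t=2,j=0: stock 102.9488 → up 127.6565 (V=76.0135), down 76.1821 (V=127.4879). Price 71.1281; hedge Δ=-1.0000, bond B=174.0769.
  t=2,j=1: stock 172.5088 → up 213.9109 (V=10.2409), down 127.6565 (V=76.0135). Price 16.6231; hedge Δ=-0.7625, bond B=148.1683.
  t=2,j=2: stock 289.0688 → up 358.4453 (V=154.7753), down 213.9109 (V=10.2409). Price 114.9919; hedge Δ=1.0000, bond B=-174.0769.
  t=1,j=0: stock 139.1200 → up 172.5088 (V=16.6231), down 102.9488 (V=71.1281). Price 20.7298; hedge Δ=-0.7836, bond B=129.7397.
  t=1,j=1: stock 233.1200 → up 289.0688 (V=114.9919), down 172.5088 (V=16.6231). Price 86.5130; hedge Δ=0.8439, bond B=-110.2244.
  t=0,j=0: stock 188.0000 → up 233.1200 (V=86.5130), down 139.1200 (V=20.7298). Price 66.0713; hedge Δ=0.6998, bond B=-65.4953.
Check: Δ(0,0)·S0 + B(0,0) = 66.0713 = V0.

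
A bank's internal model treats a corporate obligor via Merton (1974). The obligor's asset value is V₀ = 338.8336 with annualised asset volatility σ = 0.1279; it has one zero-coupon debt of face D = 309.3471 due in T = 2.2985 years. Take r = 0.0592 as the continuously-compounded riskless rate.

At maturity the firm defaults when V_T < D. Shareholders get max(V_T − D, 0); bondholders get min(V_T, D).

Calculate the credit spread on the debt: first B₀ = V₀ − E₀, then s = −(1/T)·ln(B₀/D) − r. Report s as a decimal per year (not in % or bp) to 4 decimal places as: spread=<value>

Apply the equity-as-call identities (strike 309.3471, horizon 2.2985 years):
d₁ = [ln(V₀/D) + (r + σ²/2)T] / (σ√T)
   = [ln(338.8336/309.3471) + (0.0592 + 0.5·0.1279²)·2.2985] / (0.1279·√2.2985)
   = [0.091045 + 0.154871] / 0.193907 = 1.268220
d₂ = d₁ − σ√T = 1.268220 − 0.193907 = 1.074313
N(d₁) = 0.897640,  N(d₂) = 0.858659,  e^(−rT) = 0.872780
E₀ = V₀·N(d₁) − D·e^(−rT)·N(d₂)
   = 338.8336·0.897640 − 309.3471·0.872780·0.858659 = 72.319575
B₀ = V₀ − E₀ = 338.8336 − 72.319575 = 266.514025
spread = −(1/T)·ln(B₀/D) − r = −(1/2.2985)·ln(266.514025/309.3471) − 0.0592 = 0.00564102

spread=0.0056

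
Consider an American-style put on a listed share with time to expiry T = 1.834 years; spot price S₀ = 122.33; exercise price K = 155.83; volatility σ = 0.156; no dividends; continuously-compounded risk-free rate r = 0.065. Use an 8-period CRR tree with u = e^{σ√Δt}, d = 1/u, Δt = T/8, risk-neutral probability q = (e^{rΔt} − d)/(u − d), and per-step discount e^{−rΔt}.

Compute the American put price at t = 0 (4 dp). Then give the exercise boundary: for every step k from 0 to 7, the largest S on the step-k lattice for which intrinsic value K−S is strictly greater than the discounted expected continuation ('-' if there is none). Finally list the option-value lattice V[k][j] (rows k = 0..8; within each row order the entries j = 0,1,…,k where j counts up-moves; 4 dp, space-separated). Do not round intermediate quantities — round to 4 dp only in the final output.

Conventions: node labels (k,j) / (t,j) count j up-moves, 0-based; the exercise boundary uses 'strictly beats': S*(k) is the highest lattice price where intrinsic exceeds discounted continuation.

params: Δt=0.22925 u=1.07755 d=0.92803 q=0.58174 e^(-rΔt)=0.98521
t_8 payoffs: 88.5287 77.6851 65.0943 50.4749 33.5000 13.7901 0.0000 0.0000 0.0000
t_7: node(7,0) S=72.5207 payoff=83.3093 vs cont=81.0045 → 83.3093 [stop]  node(7,1) S=84.2053 payoff=71.6247 vs cont=69.3199 → 71.6247 [stop]  node(7,2) S=97.7725 payoff=58.0575 vs cont=55.7526 → 58.0575 [stop]  node(7,3) S=113.5257 payoff=42.3043 vs cont=39.9994 → 42.3043 [stop]  node(7,4) S=131.8171 payoff=24.0129 vs cont=21.7081 → 24.0129 [stop]  node(7,5) S=153.0556 payoff=2.7744 vs cont=5.6825 → 5.6825 [wait]  node(7,6) S=177.7160 payoff=0.0000 vs cont=0.0000 → 0.0000 [wait]  node(7,7) S=206.3498 payoff=0.0000 vs cont=0.0000 → 0.0000 [wait]  ⇒ S*(7)=131.8171
t_6: node(6,0) S=78.1449 payoff=77.6851 vs cont=75.3802 → 77.6851 [stop]  node(6,1) S=90.7357 payoff=65.0943 vs cont=62.7895 → 65.0943 [stop]  node(6,2) S=105.3551 payoff=50.4749 vs cont=48.1701 → 50.4749 [stop]  node(6,3) S=122.3300 payoff=33.5000 vs cont=31.1952 → 33.5000 [stop]  node(6,4) S=142.0399 payoff=13.7901 vs cont=13.1520 → 13.7901 [stop]  node(6,5) S=164.9255 payoff=0.0000 vs cont=2.3416 → 2.3416 [wait]  node(6,6) S=191.4984 payoff=0.0000 vs cont=0.0000 → 0.0000 [wait]  ⇒ S*(6)=142.0399
t_5: node(5,0) S=84.2053 payoff=71.6247 vs cont=69.3199 → 71.6247 [stop]  node(5,1) S=97.7725 payoff=58.0575 vs cont=55.7526 → 58.0575 [stop]  node(5,2) S=113.5257 payoff=42.3043 vs cont=39.9994 → 42.3043 [stop]  node(5,3) S=131.8171 payoff=24.0129 vs cont=21.7081 → 24.0129 [stop]  node(5,4) S=153.0556 payoff=2.7744 vs cont=7.0246 → 7.0246 [wait]  node(5,5) S=177.7160 payoff=0.0000 vs cont=0.9649 → 0.9649 [wait]  ⇒ S*(5)=131.8171
t_4: node(4,0) S=90.7357 payoff=65.0943 vs cont=62.7895 → 65.0943 [stop]  node(4,1) S=105.3551 payoff=50.4749 vs cont=48.1701 → 50.4749 [stop]  node(4,2) S=122.3300 payoff=33.5000 vs cont=31.1952 → 33.5000 [stop]  node(4,3) S=142.0399 payoff=13.7901 vs cont=13.9212 → 13.9212 [wait]  node(4,4) S=164.9255 payoff=0.0000 vs cont=3.4477 → 3.4477 [wait]  ⇒ S*(4)=122.3300
t_3: node(3,0) S=97.7725 payoff=58.0575 vs cont=55.7526 → 58.0575 [stop]  node(3,1) S=113.5257 payoff=42.3043 vs cont=39.9994 → 42.3043 [stop]  node(3,2) S=131.8171 payoff=24.0129 vs cont=21.7832 → 24.0129 [stop]  node(3,3) S=153.0556 payoff=2.7744 vs cont=7.7126 → 7.7126 [wait]  ⇒ S*(3)=131.8171
t_2: node(2,0) S=105.3551 payoff=50.4749 vs cont=48.1701 → 50.4749 [stop]  node(2,1) S=122.3300 payoff=33.5000 vs cont=31.1952 → 33.5000 [stop]  node(2,2) S=142.0399 payoff=13.7901 vs cont=14.3154 → 14.3154 [wait]  ⇒ S*(2)=122.3300
t_1: node(1,0) S=113.5257 payoff=42.3043 vs cont=39.9994 → 42.3043 [stop]  node(1,1) S=131.8171 payoff=24.0129 vs cont=22.0092 → 24.0129 [stop]  ⇒ S*(1)=131.8171
t_0: node(0,0) S=122.3300 payoff=33.5000 vs cont=31.1952 → 33.5000 [stop]  ⇒ S*(0)=122.3300

price = 33.5000
boundary = 122.3300 131.8171 122.3300 131.8171 122.3300 131.8171 142.0399 131.8171
tree:
33.5000
42.3043 24.0129
50.4749 33.5000 14.3154
58.0575 42.3043 24.0129 7.7126
65.0943 50.4749 33.5000 13.9212 3.4477
71.6247 58.0575 42.3043 24.0129 7.0246 0.9649
77.6851 65.0943 50.4749 33.5000 13.7901 2.3416 0.0000
83.3093 71.6247 58.0575 42.3043 24.0129 5.6825 0.0000 0.0000
88.5287 77.6851 65.0943 50.4749 33.5000 13.7901 0.0000 0.0000 0.0000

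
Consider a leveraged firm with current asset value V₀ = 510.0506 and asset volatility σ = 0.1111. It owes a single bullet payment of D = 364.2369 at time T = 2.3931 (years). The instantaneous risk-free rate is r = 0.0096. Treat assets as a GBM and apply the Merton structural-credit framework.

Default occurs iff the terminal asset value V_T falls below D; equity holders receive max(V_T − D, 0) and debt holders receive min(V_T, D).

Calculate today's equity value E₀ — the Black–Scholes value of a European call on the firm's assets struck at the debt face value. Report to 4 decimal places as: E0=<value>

E0=154.5680

Apply the equity-as-call identities (strike 364.2369, horizon 2.3931 years):
d₁ = [ln(V₀/D) + (r + σ²/2)T] / (σ√T)
   = [ln(510.0506/364.2369) + (0.0096 + 0.5·0.1111²)·2.3931] / (0.1111·√2.3931)
   = [0.336705 + 0.037743] / 0.171868 = 2.178701
d₂ = d₁ − σ√T = 2.178701 − 0.171868 = 2.006833
N(d₁) = 0.985323,  N(d₂) = 0.977616,  e^(−rT) = 0.977288
E₀ = V₀·N(d₁) − D·e^(−rT)·N(d₂)
   = 510.0506·0.985323 − 364.2369·0.977288·0.977616 = 154.568023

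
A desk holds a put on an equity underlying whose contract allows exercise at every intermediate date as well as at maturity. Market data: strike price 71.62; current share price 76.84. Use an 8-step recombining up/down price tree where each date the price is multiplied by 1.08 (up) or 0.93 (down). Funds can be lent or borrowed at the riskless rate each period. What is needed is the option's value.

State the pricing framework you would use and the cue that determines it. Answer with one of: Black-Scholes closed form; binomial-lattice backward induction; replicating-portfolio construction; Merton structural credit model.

framework: binomial-lattice backward induction

Key observation: the defining feature is the embedded early-exercise option across 8 discrete dates on the spot-76.84 tree; pricing the strike-71.62 put means working backward with an exercise test at every node.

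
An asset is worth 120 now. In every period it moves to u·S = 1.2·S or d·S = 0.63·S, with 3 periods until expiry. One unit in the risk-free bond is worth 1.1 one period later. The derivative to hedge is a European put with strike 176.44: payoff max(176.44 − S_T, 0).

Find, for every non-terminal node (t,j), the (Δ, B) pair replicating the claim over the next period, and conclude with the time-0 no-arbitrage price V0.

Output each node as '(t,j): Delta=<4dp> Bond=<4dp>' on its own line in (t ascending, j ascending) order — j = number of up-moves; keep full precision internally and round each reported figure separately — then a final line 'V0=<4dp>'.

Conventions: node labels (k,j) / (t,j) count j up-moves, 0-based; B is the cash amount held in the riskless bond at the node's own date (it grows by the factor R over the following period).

(0,0): Delta=-0.7460 Bond=115.1048
(1,0): Delta=-1.0000 Bond=145.8182
(1,1): Delta=-0.7176 Bond=122.5296
(2,0): Delta=-1.0000 Bond=160.4000
(2,1): Delta=-1.0000 Bond=160.4000
(2,2): Delta=-0.6861 Bond=129.3321
V0=25.5856

No-arbitrage ⇒ martingale measure with p* = (R−d)/(u−d) = 0.8246.
Payoffs at expiry: V(3,0)=146.4344, V(3,1)=119.2864, V(3,2)=67.5760, V(3,3)=0.0000
Node (2,0) S=47.6280: V=(p*·119.2864+(1−p*)·146.4344)/1.1=112.7720; Δ=(119.2864−146.4344)/(57.1536−30.0056)=-1.0000; B=V−Δ·S=160.4000
Node (2,1) S=90.7200: V=(p*·67.5760+(1−p*)·119.2864)/1.1=69.6800; Δ=(67.5760−119.2864)/(108.8640−57.1536)=-1.0000; B=V−Δ·S=160.4000
Node (2,2) S=172.8000: V=(p*·0.0000+(1−p*)·67.5760)/1.1=10.7777; Δ=(0.0000−67.5760)/(207.3600−108.8640)=-0.6861; B=V−Δ·S=129.3321
Node (1,0) S=75.6000: V=(p*·69.6800+(1−p*)·112.7720)/1.1=70.2182; Δ=(69.6800−112.7720)/(90.7200−47.6280)=-1.0000; B=V−Δ·S=145.8182
Node (1,1) S=144.0000: V=(p*·10.7777+(1−p*)·69.6800)/1.1=19.1922; Δ=(10.7777−69.6800)/(172.8000−90.7200)=-0.7176; B=V−Δ·S=122.5296
Node (0,0) S=120.0000: V=(p*·19.1922+(1−p*)·70.2182)/1.1=25.5856; Δ=(19.1922−70.2182)/(144.0000−75.6000)=-0.7460; B=V−Δ·S=115.1048
Check: Δ(0,0)·S0 + B(0,0) = 25.5856 = V0.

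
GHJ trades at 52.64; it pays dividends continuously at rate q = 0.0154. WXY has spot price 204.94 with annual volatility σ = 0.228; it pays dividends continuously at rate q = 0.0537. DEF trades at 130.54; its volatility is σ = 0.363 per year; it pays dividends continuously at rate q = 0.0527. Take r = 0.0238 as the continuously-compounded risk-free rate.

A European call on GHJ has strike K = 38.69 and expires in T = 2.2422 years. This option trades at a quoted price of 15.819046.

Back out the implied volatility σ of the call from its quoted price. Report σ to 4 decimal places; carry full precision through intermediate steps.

At σ = 0.2475 the Black–Scholes value reproduces the quote:
σ√T = 0.2475·√2.2422 = 0.370606
d₁ = (ln(S/K) + (r−q+σ²/2)T) / (σ√T) = (ln(52.64/38.69) + (0.0238−0.0154+0.2475²/2)·2.2422) / 0.370606 = (0.307895 + 0.087509) / 0.370606 = 1.066912
d₂ = d₁ − σ√T = 1.066912 − 0.370606 = 0.696306
e^{−rT} = 0.948035
e^{−qT} = 0.966059
N(d₁) = 0.856994,  N(d₂) = 0.756881
V = S·e^{−qT}·N(d₁) − K·e^{−rT}·N(d₂) = 43.581046 − 27.762000 = 15.819046 (the observed quote) — the price is monotone increasing in volatility, hence this σ is the only solution

sigma = 0.2475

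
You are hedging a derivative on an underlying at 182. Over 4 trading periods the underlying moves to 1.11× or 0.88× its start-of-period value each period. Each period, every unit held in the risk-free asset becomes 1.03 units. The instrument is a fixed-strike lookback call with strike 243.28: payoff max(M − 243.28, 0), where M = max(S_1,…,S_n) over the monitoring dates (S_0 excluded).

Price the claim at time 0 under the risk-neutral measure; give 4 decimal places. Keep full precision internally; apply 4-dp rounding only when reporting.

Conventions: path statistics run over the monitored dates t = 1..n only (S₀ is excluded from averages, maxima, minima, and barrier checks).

price = 5.7881

Under the martingale measure an up-move has probability p* = 0.6522; value the claim as the probability-weighted average of per-path payoffs, discounted 4 periods at R = 1.03.
Enumerate all 2^4 = 16 price paths (U = up ×1.11, D = down ×0.88); each path with k up-moves has probability p*^k·(1−p*)^(4−k).
DDDD: M=160.1600, payoff=0.0000, prob=0.014637
UDDD: M=202.0200, payoff=0.0000, prob=0.027444
DUDD: M=177.7776, payoff=0.0000, prob=0.027444
UUDD: M=224.2422, payoff=0.0000, prob=0.051458
DDUD: M=160.1600, payoff=0.0000, prob=0.027444
UDUD: M=202.0200, payoff=0.0000, prob=0.051458
DUUD: M=197.3331, payoff=0.0000, prob=0.051458
UUUD: M=248.9088, payoff=5.6288, prob=0.096483
DDDU: M=160.1600, payoff=0.0000, prob=0.027444
UDDU: M=202.0200, payoff=0.0000, prob=0.051458
DUDU: M=177.7776, payoff=0.0000, prob=0.051458
UUDU: M=224.2422, payoff=0.0000, prob=0.096483
DDUU: M=173.6532, payoff=0.0000, prob=0.051458
UDUU: M=219.0398, payoff=0.0000, prob=0.096483
DUUU: M=219.0398, payoff=0.0000, prob=0.096483
UUUU: M=276.2888, payoff=33.0088, prob=0.180906
Price = Σ prob·payoff / R^4 = 6.514592 / 1.125509 = 5.7881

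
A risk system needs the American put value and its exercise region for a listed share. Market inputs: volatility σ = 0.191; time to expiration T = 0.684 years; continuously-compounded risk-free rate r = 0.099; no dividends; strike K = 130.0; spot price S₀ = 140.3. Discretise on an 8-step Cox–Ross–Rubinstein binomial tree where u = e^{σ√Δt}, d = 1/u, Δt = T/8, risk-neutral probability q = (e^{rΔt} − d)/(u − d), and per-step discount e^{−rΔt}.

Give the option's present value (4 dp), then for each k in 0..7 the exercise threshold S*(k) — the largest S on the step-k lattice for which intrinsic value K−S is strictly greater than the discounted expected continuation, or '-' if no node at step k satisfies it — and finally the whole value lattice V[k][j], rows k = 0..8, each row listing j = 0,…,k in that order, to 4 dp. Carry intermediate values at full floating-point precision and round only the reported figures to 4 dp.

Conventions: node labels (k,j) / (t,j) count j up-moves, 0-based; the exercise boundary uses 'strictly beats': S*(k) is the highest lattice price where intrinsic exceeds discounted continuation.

price = 2.4381
boundary = - - - - 112.2116 118.6568 112.2116 118.6568
tree:
2.4381
4.2063 1.0974
7.0523 2.0527 0.3698
11.4290 3.7494 0.7620 0.0699
17.7884 6.6476 1.5484 0.1609 0.0000
23.8835 11.3432 3.0902 0.3707 0.0000 0.0000
29.6476 17.7884 6.0210 0.8536 0.0000 0.0000 0.0000
35.0985 23.8835 11.3432 1.9660 0.0000 0.0000 0.0000 0.0000
40.2534 29.6476 17.7884 4.5277 0.0000 0.0000 0.0000 0.0000 0.0000

Δt=0.08550  u=1.05744  d=0.94568  q=0.56210  discount=0.99157
step 8 (expiry): payoffs max(K−S,0) = 40.2534 29.6476 17.7884 4.5277 0.0000 0.0000 0.0000 0.0000 0.0000
step 7: (k=7,j=0): S=94.9015, K−S=35.0985, hold=34.0028 ⇒ V=35.0985 exercise | (k=7,j=1): S=106.1165, K−S=23.8835, hold=22.7878 ⇒ V=23.8835 exercise | (k=7,j=2): S=118.6568, K−S=11.3432, hold=10.2474 ⇒ V=11.3432 exercise | (k=7,j=3): S=132.6792, K−S=0.0000, hold=1.9660 ⇒ V=1.9660 continue | (k=7,j=4): S=148.3586, K−S=0.0000, hold=0.0000 ⇒ V=0.0000 continue | (k=7,j=5): S=165.8909, K−S=0.0000, hold=0.0000 ⇒ V=0.0000 continue | (k=7,j=6): S=185.4951, K−S=0.0000, hold=0.0000 ⇒ V=0.0000 continue | (k=7,j=7): S=207.4161, K−S=0.0000, hold=0.0000 ⇒ V=0.0000 continue  boundary S*=118.6568
step 6: (k=6,j=0): S=100.3524, K−S=29.6476, hold=28.5518 ⇒ V=29.6476 exercise | (k=6,j=1): S=112.2116, K−S=17.7884, hold=16.6926 ⇒ V=17.7884 exercise | (k=6,j=2): S=125.4723, K−S=4.5277, hold=6.0210 ⇒ V=6.0210 continue | (k=6,j=3): S=140.3000, K−S=0.0000, hold=0.8536 ⇒ V=0.8536 continue | (k=6,j=4): S=156.8800, K−S=0.0000, hold=0.0000 ⇒ V=0.0000 continue | (k=6,j=5): S=175.4194, K−S=0.0000, hold=0.0000 ⇒ V=0.0000 continue | (k=6,j=6): S=196.1496, K−S=0.0000, hold=0.0000 ⇒ V=0.0000 continue  boundary S*=112.2116
step 5: (k=5,j=0): S=106.1165, K−S=23.8835, hold=22.7878 ⇒ V=23.8835 exercise | (k=5,j=1): S=118.6568, K−S=11.3432, hold=11.0797 ⇒ V=11.3432 exercise | (k=5,j=2): S=132.6792, K−S=0.0000, hold=3.0902 ⇒ V=3.0902 continue | (k=5,j=3): S=148.3586, K−S=0.0000, hold=0.3707 ⇒ V=0.3707 continue | (k=5,j=4): S=165.8909, K−S=0.0000, hold=0.0000 ⇒ V=0.0000 continue | (k=5,j=5): S=185.4951, K−S=0.0000, hold=0.0000 ⇒ V=0.0000 continue  boundary S*=118.6568
step 4: (k=4,j=0): S=112.2116, K−S=17.7884, hold=16.6926 ⇒ V=17.7884 exercise | (k=4,j=1): S=125.4723, K−S=4.5277, hold=6.6476 ⇒ V=6.6476 continue | (k=4,j=2): S=140.3000, K−S=0.0000, hold=1.5484 ⇒ V=1.5484 continue | (k=4,j=3): S=156.8800, K−S=0.0000, hold=0.1609 ⇒ V=0.1609 continue | (k=4,j=4): S=175.4194, K−S=0.0000, hold=0.0000 ⇒ V=0.0000 continue  boundary S*=112.2116
step 3: (k=3,j=0): S=118.6568, K−S=11.3432, hold=11.4290 ⇒ V=11.4290 continue | (k=3,j=1): S=132.6792, K−S=0.0000, hold=3.7494 ⇒ V=3.7494 continue | (k=3,j=2): S=148.3586, K−S=0.0000, hold=0.7620 ⇒ V=0.7620 continue | (k=3,j=3): S=165.8909, K−S=0.0000, hold=0.0699 ⇒ V=0.0699 continue  boundary S*=-
step 2: (k=2,j=0): S=125.4723, K−S=4.5277, hold=7.0523 ⇒ V=7.0523 continue | (k=2,j=1): S=140.3000, K−S=0.0000, hold=2.0527 ⇒ V=2.0527 continue | (k=2,j=2): S=156.8800, K−S=0.0000, hold=0.3698 ⇒ V=0.3698 continue  boundary S*=-
step 1: (k=1,j=0): S=132.6792, K−S=0.0000, hold=4.2063 ⇒ V=4.2063 continue | (k=1,j=1): S=148.3586, K−S=0.0000, hold=1.0974 ⇒ V=1.0974 continue  boundary S*=-
step 0: (k=0,j=0): S=140.3000, K−S=0.0000, hold=2.4381 ⇒ V=2.4381 continue  boundary S*=-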